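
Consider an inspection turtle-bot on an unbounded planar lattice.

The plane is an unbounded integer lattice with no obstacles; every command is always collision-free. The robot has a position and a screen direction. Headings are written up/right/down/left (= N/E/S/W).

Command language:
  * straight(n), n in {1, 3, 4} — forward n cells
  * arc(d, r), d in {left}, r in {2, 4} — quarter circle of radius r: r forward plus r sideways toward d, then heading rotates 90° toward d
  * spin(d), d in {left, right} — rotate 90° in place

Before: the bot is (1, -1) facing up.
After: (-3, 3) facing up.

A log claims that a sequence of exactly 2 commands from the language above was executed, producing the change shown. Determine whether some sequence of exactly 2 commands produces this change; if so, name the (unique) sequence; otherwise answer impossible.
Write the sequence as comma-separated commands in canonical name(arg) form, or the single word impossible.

arc(left, 4), spin(right)

key: heading stays N — rotations cancel among the 2 commands
initial: (1, -1) facing up
1. arc(left, 4) → (-3, 3) facing left
2. spin(right) → (-3, 3) facing up
all 49 alternatives checked — unique.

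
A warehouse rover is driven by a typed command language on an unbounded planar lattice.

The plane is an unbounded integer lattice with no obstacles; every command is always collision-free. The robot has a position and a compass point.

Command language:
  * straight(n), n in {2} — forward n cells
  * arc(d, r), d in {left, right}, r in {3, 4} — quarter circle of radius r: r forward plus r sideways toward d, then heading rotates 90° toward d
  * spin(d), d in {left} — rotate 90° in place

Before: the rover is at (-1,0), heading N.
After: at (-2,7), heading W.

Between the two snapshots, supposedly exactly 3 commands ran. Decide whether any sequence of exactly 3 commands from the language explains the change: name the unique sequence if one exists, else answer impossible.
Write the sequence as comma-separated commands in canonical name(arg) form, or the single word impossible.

key: running arc(left, 4) before arc(right, 3) would end elsewhere — order is forced
t0: at (-1,0), heading N
step 1 (arc(right, 3)): at (2,3), heading E
step 2 (spin(left)): at (2,3), heading N
step 3 (arc(left, 4)): at (-2,7), heading W
uniquely the one of 216 3-step routes that fits.

arc(right, 3), spin(left), arc(left, 4)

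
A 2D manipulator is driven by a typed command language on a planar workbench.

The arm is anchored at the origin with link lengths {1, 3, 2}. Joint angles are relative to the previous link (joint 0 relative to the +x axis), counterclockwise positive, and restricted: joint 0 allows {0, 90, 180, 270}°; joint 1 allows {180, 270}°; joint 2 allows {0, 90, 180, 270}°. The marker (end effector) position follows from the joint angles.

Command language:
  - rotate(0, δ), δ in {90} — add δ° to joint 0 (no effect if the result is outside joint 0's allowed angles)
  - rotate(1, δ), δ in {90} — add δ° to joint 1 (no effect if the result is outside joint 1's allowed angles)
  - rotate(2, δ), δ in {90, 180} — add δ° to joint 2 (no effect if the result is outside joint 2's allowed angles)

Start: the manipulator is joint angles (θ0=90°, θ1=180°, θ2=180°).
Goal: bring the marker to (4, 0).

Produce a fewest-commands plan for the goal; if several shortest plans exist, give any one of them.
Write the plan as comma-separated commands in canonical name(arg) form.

rotate(2, 180), rotate(0, 90)

begin: joint angles (θ0=90°, θ1=180°, θ2=180°)
t=1 rotate(2, 180) ⇒ joint angles (θ0=90°, θ1=180°, θ2=0°)
t=2 rotate(0, 90) ⇒ joint angles (θ0=180°, θ1=180°, θ2=0°)
minimal: 2 command(s), checked below 2.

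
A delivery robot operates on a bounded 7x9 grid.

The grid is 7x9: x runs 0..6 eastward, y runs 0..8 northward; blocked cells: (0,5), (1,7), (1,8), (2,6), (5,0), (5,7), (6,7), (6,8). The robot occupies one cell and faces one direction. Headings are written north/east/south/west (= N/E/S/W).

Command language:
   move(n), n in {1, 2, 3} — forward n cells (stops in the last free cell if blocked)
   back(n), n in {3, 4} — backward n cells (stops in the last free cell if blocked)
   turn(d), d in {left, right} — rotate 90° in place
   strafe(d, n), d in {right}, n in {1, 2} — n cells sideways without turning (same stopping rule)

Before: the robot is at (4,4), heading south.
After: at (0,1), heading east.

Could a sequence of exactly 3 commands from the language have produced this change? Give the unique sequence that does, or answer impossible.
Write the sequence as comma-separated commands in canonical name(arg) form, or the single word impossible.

move(3), turn(left), back(4)

key: order matters: swapping move(3) and back(4) lands elsewhere
from: at (4,4), heading south
1. move(3) → at (4,1), heading south
2. turn(left) → at (4,1), heading east
3. back(4) → at (0,1), heading east
all 729 alternatives checked — unique.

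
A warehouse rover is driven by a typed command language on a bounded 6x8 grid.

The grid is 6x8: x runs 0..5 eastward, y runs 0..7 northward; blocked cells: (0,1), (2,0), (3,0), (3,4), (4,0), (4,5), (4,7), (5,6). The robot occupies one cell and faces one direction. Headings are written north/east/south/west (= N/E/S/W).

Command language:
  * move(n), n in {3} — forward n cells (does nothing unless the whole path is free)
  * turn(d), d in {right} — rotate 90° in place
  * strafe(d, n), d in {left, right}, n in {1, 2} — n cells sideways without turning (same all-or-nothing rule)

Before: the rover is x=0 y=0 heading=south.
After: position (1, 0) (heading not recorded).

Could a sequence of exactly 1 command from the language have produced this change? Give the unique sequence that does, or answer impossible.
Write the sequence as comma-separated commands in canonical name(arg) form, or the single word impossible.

strafe(left, 1)

begin: x=0 y=0 heading=south
[1] after strafe(left, 1): x=1 y=0 heading=south
no rival 1-sequence matches.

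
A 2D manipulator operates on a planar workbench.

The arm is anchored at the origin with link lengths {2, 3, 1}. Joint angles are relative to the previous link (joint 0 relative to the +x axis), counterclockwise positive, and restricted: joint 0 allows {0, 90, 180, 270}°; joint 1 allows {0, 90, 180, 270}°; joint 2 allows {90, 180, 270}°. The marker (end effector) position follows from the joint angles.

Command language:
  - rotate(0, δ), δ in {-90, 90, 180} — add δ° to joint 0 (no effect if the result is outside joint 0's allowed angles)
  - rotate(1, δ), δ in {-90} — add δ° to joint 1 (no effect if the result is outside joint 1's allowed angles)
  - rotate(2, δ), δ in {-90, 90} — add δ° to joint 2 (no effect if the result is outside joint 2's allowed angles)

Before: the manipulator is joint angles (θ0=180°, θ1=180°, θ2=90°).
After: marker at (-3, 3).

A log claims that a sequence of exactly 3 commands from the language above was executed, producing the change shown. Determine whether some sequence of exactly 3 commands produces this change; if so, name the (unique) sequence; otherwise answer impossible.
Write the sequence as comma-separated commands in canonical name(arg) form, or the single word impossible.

rotate(1, -90), rotate(1, -90), rotate(1, -90)

from: joint angles (θ0=180°, θ1=180°, θ2=90°)
t=1 rotate(1, -90) ⇒ joint angles (θ0=180°, θ1=90°, θ2=90°)
t=2 rotate(1, -90) ⇒ joint angles (θ0=180°, θ1=0°, θ2=90°)
t=3 rotate(1, -90) ⇒ joint angles (θ0=180°, θ1=270°, θ2=90°)
no rival 3-sequence matches.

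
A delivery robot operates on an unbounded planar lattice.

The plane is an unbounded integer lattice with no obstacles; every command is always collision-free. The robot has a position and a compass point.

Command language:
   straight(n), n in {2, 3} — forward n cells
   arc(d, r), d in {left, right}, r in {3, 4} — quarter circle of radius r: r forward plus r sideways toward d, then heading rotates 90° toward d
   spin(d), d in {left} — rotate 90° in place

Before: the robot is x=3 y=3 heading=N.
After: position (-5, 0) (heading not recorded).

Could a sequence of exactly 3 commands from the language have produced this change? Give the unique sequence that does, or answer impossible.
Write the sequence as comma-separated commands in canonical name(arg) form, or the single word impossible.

arc(left, 4), arc(left, 4), straight(3)

key: order matters: swapping arc(left, 4) and straight(3) lands elsewhere
from: x=3 y=3 heading=N
t=1 arc(left, 4) ⇒ x=-1 y=7 heading=W
t=2 arc(left, 4) ⇒ x=-5 y=3 heading=S
t=3 straight(3) ⇒ x=-5 y=0 heading=S
no other 3-command option fits: unique.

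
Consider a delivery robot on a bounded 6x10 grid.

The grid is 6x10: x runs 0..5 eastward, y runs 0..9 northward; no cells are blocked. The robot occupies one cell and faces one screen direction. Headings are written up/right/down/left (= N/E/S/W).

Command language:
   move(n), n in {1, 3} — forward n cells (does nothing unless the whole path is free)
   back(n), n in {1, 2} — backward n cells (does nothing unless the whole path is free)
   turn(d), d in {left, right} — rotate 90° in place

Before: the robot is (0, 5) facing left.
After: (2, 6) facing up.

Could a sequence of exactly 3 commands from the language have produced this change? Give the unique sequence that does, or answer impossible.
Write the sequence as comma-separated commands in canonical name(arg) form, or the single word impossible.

back(2), turn(right), move(1)

key: running move(1) before back(2) would end elsewhere — order is forced
start: (0, 5) facing left
step 1 (back(2)): (2, 5) facing left
step 2 (turn(right)): (2, 5) facing up
step 3 (move(1)): (2, 6) facing up
all 216 alternatives checked — unique.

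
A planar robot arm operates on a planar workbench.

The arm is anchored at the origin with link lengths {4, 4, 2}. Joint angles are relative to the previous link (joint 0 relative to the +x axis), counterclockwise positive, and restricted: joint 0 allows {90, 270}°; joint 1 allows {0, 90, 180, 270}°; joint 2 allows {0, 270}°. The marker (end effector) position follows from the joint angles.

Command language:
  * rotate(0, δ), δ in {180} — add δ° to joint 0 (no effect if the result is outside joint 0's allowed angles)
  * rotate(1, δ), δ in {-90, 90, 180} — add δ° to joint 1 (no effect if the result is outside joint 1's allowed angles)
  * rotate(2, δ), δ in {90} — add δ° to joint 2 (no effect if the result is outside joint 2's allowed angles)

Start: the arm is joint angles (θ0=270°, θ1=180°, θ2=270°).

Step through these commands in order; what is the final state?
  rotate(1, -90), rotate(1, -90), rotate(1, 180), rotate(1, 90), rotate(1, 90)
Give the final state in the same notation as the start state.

joint angles (θ0=270°, θ1=0°, θ2=270°)

initial: joint angles (θ0=270°, θ1=180°, θ2=270°)
step 1 (rotate(1, -90)): joint angles (θ0=270°, θ1=90°, θ2=270°)
step 2 (rotate(1, -90)): joint angles (θ0=270°, θ1=0°, θ2=270°)
step 3 (rotate(1, 180)): joint angles (θ0=270°, θ1=180°, θ2=270°)
step 4 (rotate(1, 90)): joint angles (θ0=270°, θ1=270°, θ2=270°)
step 5 (rotate(1, 90)): joint angles (θ0=270°, θ1=0°, θ2=270°)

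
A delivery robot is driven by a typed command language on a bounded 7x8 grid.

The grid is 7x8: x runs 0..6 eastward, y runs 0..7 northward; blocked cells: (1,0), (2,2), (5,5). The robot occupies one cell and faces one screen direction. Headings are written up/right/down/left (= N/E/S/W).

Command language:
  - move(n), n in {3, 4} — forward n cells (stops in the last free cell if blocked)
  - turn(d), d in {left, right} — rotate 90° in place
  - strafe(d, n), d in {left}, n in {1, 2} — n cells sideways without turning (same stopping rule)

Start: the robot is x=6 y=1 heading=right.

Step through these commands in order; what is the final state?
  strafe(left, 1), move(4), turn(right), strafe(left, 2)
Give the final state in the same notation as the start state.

x=6 y=2 heading=down

start: x=6 y=1 heading=right
[1] after strafe(left, 1): x=6 y=2 heading=right
[2] after move(4): x=6 y=2 heading=right
[3] after turn(right): x=6 y=2 heading=down
[4] after strafe(left, 2): x=6 y=2 heading=down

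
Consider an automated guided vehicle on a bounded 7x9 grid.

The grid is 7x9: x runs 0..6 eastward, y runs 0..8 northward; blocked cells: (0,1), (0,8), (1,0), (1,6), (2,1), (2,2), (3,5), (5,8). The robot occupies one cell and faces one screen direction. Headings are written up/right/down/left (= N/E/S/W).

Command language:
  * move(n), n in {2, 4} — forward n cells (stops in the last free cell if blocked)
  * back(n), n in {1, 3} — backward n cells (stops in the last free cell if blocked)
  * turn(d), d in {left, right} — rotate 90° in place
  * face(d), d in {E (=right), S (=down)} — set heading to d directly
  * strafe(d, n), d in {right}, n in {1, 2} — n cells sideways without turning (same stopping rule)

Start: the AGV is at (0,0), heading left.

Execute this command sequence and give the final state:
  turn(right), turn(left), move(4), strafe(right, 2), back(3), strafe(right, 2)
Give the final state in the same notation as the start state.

initial: at (0,0), heading left
step 1 (turn(right)): at (0,0), heading up
step 2 (turn(left)): at (0,0), heading left
step 3 (move(4)): at (0,0), heading left
step 4 (strafe(right, 2)): at (0,0), heading left
step 5 (back(3)): at (0,0), heading left
step 6 (strafe(right, 2)): at (0,0), heading left

at (0,0), heading left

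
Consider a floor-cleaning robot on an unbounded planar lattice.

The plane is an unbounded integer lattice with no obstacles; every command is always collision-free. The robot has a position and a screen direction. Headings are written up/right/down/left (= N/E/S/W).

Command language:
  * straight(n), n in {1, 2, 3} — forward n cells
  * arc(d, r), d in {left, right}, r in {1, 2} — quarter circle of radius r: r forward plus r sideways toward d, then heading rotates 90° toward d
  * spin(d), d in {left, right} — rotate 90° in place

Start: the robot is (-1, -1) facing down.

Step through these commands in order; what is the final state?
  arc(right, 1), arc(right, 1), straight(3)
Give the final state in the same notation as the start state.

(-3, 2) facing up

from: (-1, -1) facing down
step 1 (arc(right, 1)): (-2, -2) facing left
step 2 (arc(right, 1)): (-3, -1) facing up
step 3 (straight(3)): (-3, 2) facing up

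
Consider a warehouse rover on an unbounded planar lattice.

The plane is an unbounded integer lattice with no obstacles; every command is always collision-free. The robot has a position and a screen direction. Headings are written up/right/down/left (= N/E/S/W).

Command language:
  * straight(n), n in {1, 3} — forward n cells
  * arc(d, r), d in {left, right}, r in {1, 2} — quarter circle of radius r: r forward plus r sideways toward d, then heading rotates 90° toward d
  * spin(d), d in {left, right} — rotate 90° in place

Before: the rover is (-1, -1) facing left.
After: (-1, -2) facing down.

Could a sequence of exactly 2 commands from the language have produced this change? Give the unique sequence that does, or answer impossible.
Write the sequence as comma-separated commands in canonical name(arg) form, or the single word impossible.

spin(left), straight(1)

key: order matters: swapping spin(left) and straight(1) lands elsewhere
start: (-1, -1) facing left
[1] after spin(left): (-1, -1) facing down
[2] after straight(1): (-1, -2) facing down
all 64 alternatives checked — unique.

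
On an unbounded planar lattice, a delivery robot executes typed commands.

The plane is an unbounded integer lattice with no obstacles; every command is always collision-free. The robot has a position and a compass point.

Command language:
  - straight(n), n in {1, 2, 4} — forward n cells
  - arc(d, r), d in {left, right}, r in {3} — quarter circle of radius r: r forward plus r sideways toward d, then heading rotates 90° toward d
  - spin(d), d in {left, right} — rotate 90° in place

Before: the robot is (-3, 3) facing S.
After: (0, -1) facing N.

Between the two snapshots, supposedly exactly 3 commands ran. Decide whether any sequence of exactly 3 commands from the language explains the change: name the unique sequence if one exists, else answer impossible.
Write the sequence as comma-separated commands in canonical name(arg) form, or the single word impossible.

key: position moved to (0,-1) AND the heading swung to N — translation plus rotation needed
begin: (-3, 3) facing S
t=1 straight(1) ⇒ (-3, 2) facing S
t=2 arc(left, 3) ⇒ (0, -1) facing E
t=3 spin(left) ⇒ (0, -1) facing N
uniquely the one of 343 3-step routes that fits.

straight(1), arc(left, 3), spin(left)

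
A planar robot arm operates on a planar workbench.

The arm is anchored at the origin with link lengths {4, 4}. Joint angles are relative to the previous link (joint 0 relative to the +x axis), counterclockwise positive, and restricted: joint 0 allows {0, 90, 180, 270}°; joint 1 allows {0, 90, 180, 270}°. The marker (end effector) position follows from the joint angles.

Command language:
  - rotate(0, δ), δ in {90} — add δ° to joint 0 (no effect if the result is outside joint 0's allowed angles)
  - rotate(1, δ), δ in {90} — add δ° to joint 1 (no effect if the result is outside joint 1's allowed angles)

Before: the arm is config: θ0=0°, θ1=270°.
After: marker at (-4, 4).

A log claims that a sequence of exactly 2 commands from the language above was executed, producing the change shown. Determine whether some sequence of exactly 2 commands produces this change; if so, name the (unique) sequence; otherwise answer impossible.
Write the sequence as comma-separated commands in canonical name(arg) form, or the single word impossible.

from: config: θ0=0°, θ1=270°
[1] after rotate(0, 90): config: θ0=90°, θ1=270°
[2] after rotate(0, 90): config: θ0=180°, θ1=270°
all 4 alternatives checked — unique.

rotate(0, 90), rotate(0, 90)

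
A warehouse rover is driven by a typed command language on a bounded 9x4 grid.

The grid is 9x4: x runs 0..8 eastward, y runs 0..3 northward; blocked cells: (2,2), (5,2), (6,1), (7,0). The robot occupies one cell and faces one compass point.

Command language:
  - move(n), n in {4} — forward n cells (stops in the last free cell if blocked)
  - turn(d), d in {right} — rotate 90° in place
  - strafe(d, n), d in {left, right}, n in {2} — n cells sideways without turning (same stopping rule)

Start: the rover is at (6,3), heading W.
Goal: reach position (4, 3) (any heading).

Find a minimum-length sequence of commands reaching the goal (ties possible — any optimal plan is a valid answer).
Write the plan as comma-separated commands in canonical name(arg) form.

turn(right), strafe(left, 2)

t0: at (6,3), heading W
step 1 (turn(right)): at (6,3), heading N
step 2 (strafe(left, 2)): at (4,3), heading N
no 1-step plan works, so 2 is optimal.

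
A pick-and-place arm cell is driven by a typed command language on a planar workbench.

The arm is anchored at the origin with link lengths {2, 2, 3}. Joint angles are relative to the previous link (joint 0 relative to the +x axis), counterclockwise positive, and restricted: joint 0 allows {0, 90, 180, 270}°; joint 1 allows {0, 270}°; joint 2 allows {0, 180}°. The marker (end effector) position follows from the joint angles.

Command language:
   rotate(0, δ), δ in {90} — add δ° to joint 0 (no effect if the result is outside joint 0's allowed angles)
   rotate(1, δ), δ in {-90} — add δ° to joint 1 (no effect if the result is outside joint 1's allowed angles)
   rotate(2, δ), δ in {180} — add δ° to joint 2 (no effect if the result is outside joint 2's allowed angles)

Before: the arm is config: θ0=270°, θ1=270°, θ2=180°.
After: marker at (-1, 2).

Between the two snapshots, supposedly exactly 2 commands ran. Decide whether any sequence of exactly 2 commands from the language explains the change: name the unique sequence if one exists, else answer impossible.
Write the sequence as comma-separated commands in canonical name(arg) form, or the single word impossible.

begin: config: θ0=270°, θ1=270°, θ2=180°
t=1 rotate(0, 90) ⇒ config: θ0=0°, θ1=270°, θ2=180°
t=2 rotate(0, 90) ⇒ config: θ0=90°, θ1=270°, θ2=180°
all 9 alternatives checked — unique.

rotate(0, 90), rotate(0, 90)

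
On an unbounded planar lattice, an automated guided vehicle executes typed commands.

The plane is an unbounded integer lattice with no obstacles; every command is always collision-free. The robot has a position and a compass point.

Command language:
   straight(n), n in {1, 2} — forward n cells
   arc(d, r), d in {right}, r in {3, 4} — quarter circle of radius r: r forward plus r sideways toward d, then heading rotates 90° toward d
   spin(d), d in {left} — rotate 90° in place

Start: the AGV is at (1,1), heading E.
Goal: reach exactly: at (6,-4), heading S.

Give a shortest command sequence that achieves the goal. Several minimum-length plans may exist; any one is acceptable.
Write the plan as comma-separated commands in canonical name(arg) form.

straight(1), arc(right, 4), straight(1)

from: at (1,1), heading E
step 1 (straight(1)): at (2,1), heading E
step 2 (arc(right, 4)): at (6,-3), heading S
step 3 (straight(1)): at (6,-4), heading S
shorter routes all fall short; 3 is best.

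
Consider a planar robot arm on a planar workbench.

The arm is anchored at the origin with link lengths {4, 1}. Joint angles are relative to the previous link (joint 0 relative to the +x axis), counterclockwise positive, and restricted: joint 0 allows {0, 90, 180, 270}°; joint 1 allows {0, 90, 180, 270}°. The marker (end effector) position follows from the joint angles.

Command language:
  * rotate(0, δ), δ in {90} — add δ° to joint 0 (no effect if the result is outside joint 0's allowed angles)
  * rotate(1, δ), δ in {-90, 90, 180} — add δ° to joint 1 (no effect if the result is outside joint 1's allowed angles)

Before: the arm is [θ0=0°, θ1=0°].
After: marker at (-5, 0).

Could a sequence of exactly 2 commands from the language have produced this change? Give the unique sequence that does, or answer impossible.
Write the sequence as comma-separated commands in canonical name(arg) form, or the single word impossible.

initial: [θ0=0°, θ1=0°]
1. rotate(0, 90) → [θ0=90°, θ1=0°]
2. rotate(0, 90) → [θ0=180°, θ1=0°]
uniquely the one of 16 2-step routes that fits.

rotate(0, 90), rotate(0, 90)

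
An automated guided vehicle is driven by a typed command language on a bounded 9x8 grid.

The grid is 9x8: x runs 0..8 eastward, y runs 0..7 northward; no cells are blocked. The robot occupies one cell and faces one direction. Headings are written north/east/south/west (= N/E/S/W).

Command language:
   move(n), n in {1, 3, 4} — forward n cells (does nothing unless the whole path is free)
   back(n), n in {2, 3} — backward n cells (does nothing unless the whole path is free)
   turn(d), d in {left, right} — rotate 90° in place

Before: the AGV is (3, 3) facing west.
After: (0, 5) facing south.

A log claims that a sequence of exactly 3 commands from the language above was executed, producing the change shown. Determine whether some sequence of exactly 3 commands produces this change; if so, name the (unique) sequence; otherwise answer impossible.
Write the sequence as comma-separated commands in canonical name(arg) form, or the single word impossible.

move(3), turn(left), back(2)

key: running back(2) before move(3) would end elsewhere — order is forced
start: (3, 3) facing west
step 1 (move(3)): (0, 3) facing west
step 2 (turn(left)): (0, 3) facing south
step 3 (back(2)): (0, 5) facing south
no other 3-command option fits: unique.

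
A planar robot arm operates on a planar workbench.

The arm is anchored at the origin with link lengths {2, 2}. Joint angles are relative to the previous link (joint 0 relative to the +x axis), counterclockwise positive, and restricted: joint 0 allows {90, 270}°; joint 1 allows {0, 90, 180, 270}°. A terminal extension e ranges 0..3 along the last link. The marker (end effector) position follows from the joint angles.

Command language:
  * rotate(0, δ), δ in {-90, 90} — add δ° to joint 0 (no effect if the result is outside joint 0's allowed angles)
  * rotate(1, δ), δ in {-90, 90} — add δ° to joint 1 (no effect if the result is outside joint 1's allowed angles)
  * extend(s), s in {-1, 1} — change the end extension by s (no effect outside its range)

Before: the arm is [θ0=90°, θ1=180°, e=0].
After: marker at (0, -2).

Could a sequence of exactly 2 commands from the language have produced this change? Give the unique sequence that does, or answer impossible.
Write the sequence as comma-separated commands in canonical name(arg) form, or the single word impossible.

start: [θ0=90°, θ1=180°, e=0]
1. extend(1) → [θ0=90°, θ1=180°, e=1]
2. extend(1) → [θ0=90°, θ1=180°, e=2]
uniquely the one of 36 2-step routes that fits.

extend(1), extend(1)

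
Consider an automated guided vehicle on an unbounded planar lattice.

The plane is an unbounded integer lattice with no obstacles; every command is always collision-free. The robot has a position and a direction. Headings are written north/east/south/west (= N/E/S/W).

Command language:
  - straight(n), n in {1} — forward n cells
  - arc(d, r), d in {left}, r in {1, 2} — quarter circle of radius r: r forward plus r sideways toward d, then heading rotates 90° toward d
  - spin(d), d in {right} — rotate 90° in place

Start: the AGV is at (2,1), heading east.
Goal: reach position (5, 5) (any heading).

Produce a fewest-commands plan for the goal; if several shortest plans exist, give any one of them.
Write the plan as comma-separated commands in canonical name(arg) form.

arc(left, 1), straight(1), spin(right), arc(left, 2)

begin: at (2,1), heading east
1. arc(left, 1) → at (3,2), heading north
2. straight(1) → at (3,3), heading north
3. spin(right) → at (3,3), heading east
4. arc(left, 2) → at (5,5), heading north
minimal: 4 command(s), checked below 4.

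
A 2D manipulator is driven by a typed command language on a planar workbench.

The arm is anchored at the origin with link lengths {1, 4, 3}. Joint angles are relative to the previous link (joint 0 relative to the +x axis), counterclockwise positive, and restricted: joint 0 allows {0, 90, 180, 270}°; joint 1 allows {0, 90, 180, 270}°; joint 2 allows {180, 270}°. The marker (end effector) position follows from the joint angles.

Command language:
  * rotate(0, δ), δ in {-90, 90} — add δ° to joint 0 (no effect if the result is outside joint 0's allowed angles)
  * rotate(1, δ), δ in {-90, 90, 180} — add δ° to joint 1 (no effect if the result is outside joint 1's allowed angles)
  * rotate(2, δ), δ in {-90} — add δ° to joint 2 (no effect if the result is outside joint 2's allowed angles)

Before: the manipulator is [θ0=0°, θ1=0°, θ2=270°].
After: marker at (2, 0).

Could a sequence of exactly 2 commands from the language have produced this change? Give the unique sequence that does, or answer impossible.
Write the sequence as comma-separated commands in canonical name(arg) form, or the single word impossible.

rotate(2, -90), rotate(2, -90)

begin: [θ0=0°, θ1=0°, θ2=270°]
step 1 (rotate(2, -90)): [θ0=0°, θ1=0°, θ2=180°]
step 2 (rotate(2, -90)): [θ0=0°, θ1=0°, θ2=180°]
no other 2-command option fits: unique.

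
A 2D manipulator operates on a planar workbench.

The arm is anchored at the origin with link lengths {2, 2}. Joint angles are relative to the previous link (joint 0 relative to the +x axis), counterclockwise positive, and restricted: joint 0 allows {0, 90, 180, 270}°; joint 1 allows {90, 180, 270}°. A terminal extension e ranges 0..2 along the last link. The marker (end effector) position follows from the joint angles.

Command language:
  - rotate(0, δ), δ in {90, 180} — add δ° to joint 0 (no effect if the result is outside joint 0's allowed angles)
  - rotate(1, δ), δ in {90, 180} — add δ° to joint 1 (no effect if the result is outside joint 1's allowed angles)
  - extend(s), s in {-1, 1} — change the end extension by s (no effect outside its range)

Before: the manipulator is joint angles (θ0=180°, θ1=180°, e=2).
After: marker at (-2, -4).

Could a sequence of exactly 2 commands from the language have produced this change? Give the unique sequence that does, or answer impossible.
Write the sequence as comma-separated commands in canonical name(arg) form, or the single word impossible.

rotate(1, 90), rotate(1, 180)

key: order matters: swapping rotate(1, 90) and rotate(1, 180) lands elsewhere
begin: joint angles (θ0=180°, θ1=180°, e=2)
t=1 rotate(1, 90) ⇒ joint angles (θ0=180°, θ1=270°, e=2)
t=2 rotate(1, 180) ⇒ joint angles (θ0=180°, θ1=90°, e=2)
no other 2-command option fits: unique.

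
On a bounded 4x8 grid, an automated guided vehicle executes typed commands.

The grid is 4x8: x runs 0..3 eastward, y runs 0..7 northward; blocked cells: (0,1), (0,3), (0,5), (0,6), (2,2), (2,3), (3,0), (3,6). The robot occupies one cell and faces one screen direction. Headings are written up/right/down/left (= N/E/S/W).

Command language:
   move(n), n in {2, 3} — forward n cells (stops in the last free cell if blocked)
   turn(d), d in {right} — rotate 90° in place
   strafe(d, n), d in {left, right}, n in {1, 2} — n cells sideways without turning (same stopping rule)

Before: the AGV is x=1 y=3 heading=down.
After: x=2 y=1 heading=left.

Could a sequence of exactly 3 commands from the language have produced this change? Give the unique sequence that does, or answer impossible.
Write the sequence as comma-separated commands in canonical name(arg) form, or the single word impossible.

move(2), strafe(left, 1), turn(right)

key: position moved to (2,1) AND the heading swung to W — translation plus rotation needed
from: x=1 y=3 heading=down
1. move(2) → x=1 y=1 heading=down
2. strafe(left, 1) → x=2 y=1 heading=down
3. turn(right) → x=2 y=1 heading=left
all 343 alternatives checked — unique.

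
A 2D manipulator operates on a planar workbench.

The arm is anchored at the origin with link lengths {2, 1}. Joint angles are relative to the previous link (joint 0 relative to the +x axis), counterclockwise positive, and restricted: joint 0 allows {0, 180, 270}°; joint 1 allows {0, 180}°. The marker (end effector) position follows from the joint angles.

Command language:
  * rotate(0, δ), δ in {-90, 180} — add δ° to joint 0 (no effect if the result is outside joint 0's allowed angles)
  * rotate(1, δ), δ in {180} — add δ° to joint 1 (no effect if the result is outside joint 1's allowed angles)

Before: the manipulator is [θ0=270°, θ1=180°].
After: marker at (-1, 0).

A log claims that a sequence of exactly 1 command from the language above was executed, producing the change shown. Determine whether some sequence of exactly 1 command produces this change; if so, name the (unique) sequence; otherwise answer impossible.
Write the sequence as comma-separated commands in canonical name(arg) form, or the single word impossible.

rotate(0, -90)

from: [θ0=270°, θ1=180°]
1. rotate(0, -90) → [θ0=180°, θ1=180°]
all 3 alternatives checked — unique.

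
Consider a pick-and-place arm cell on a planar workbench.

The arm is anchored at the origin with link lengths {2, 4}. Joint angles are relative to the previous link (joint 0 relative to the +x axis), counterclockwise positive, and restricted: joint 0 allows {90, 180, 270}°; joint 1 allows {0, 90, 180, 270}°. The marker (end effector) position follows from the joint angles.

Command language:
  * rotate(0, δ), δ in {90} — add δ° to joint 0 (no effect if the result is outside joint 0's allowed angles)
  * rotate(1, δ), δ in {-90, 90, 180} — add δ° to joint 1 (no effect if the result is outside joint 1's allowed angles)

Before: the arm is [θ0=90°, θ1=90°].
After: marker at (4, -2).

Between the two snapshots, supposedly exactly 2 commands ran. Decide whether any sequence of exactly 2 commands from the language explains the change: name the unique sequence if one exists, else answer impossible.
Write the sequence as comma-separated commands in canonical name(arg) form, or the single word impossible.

start: [θ0=90°, θ1=90°]
1. rotate(0, 90) → [θ0=180°, θ1=90°]
2. rotate(0, 90) → [θ0=270°, θ1=90°]
no other 2-command option fits: unique.

rotate(0, 90), rotate(0, 90)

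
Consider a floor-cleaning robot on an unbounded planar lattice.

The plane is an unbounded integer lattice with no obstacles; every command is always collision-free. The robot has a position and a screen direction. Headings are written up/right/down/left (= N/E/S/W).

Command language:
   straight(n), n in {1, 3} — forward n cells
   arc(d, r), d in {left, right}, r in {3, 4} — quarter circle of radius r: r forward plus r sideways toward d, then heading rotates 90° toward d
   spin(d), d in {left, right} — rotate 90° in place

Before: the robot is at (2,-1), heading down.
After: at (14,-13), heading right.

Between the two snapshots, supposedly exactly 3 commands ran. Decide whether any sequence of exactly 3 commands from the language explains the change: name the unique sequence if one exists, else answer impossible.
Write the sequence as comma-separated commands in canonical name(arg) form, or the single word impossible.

key: position moved to (14,-13) AND the heading swung to E — translation plus rotation needed
t0: at (2,-1), heading down
[1] after arc(left, 4): at (6,-5), heading right
[2] after arc(right, 4): at (10,-9), heading down
[3] after arc(left, 4): at (14,-13), heading right
uniquely the one of 512 3-step routes that fits.

arc(left, 4), arc(right, 4), arc(left, 4)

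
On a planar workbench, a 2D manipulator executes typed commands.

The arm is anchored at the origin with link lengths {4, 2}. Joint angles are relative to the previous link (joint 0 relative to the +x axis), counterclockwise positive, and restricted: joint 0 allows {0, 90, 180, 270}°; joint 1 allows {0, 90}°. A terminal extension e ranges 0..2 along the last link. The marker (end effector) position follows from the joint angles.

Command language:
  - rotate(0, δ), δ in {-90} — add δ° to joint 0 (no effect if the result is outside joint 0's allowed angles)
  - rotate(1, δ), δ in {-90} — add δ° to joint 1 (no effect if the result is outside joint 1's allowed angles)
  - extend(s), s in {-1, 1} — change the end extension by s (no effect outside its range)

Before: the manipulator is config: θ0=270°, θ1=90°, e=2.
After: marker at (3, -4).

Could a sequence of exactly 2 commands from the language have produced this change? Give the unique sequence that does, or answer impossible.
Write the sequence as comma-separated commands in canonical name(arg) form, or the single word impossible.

key: order matters: swapping extend(1) and extend(-1) lands elsewhere
from: config: θ0=270°, θ1=90°, e=2
[1] after extend(1): config: θ0=270°, θ1=90°, e=2
[2] after extend(-1): config: θ0=270°, θ1=90°, e=1
no other 2-command option fits: unique.

extend(1), extend(-1)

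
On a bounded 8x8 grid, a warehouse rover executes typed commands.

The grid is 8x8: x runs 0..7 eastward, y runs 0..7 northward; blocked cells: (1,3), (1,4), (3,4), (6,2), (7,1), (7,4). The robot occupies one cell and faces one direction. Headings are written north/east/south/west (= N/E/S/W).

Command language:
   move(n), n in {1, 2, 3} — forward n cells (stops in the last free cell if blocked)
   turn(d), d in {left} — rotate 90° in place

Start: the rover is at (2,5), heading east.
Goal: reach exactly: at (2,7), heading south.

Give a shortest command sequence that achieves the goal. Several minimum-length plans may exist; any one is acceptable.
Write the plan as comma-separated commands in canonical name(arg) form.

turn(left), move(2), turn(left), turn(left)

begin: at (2,5), heading east
1. turn(left) → at (2,5), heading north
2. move(2) → at (2,7), heading north
3. turn(left) → at (2,7), heading west
4. turn(left) → at (2,7), heading south
nothing shorter than 4 reaches the goal.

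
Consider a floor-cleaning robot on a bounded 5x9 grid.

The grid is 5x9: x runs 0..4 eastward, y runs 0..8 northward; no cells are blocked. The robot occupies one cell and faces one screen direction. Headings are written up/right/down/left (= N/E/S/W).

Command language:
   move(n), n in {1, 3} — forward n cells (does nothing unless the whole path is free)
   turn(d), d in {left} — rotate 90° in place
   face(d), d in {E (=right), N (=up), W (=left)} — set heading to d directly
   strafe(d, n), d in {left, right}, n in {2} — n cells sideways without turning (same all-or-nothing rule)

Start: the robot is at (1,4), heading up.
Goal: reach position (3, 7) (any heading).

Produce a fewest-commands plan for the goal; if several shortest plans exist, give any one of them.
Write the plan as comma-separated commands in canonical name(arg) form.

strafe(right, 2), move(3)

t0: at (1,4), heading up
step 1 (strafe(right, 2)): at (3,4), heading up
step 2 (move(3)): at (3,7), heading up
shorter routes all fall short; 2 is best.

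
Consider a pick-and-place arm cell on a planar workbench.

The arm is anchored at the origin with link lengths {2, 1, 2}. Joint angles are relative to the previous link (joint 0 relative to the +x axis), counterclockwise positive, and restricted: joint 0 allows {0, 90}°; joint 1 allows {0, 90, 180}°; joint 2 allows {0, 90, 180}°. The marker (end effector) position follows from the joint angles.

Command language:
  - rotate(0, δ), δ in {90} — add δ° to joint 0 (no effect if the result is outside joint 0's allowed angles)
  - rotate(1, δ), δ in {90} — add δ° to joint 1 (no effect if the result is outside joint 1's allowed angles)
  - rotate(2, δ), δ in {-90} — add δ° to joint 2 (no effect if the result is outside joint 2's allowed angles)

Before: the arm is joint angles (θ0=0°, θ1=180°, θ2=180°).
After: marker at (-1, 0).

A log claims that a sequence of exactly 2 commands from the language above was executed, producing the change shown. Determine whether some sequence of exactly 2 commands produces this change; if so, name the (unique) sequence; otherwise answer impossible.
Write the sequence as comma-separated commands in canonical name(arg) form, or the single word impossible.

rotate(2, -90), rotate(2, -90)

initial: joint angles (θ0=0°, θ1=180°, θ2=180°)
1. rotate(2, -90) → joint angles (θ0=0°, θ1=180°, θ2=90°)
2. rotate(2, -90) → joint angles (θ0=0°, θ1=180°, θ2=0°)
all 9 alternatives checked — unique.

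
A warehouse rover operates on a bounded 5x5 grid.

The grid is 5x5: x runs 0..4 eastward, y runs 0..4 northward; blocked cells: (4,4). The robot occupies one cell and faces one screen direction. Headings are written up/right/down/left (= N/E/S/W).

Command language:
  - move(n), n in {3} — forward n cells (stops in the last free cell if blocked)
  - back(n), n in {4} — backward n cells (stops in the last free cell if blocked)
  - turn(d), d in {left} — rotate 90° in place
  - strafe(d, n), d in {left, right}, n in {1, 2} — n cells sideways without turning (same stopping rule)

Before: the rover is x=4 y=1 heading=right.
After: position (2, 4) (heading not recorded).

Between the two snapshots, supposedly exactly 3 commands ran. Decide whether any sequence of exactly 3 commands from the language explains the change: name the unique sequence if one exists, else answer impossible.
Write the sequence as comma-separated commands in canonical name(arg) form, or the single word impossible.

turn(left), strafe(left, 2), move(3)

key: order matters: swapping turn(left) and move(3) lands elsewhere
initial: x=4 y=1 heading=right
1. turn(left) → x=4 y=1 heading=up
2. strafe(left, 2) → x=2 y=1 heading=up
3. move(3) → x=2 y=4 heading=up
no rival 3-sequence matches.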